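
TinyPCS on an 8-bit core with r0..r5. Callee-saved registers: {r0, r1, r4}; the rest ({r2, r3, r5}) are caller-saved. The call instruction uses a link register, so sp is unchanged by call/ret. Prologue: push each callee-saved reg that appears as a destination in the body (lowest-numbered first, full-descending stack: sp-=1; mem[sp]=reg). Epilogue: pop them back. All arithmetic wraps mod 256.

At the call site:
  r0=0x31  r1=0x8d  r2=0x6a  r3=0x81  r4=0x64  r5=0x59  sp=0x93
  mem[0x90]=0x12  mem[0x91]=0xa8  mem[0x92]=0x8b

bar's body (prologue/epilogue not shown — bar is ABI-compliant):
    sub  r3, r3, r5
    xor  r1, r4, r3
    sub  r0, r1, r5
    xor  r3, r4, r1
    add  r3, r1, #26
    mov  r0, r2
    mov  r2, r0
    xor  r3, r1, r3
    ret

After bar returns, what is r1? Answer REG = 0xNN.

prologue: push r0 -> mem[0x92]=0x31, sp=0x92
prologue: push r1 -> mem[0x91]=0x8d, sp=0x91
body[0] sub  r3, r3, r5 -> r3=0x28
body[1] xor  r1, r4, r3 -> r1=0x4c
body[2] sub  r0, r1, r5 -> r0=0xf3
body[3] xor  r3, r4, r1 -> r3=0x28
body[4] add  r3, r1, #26 -> r3=0x66
body[5] mov  r0, r2 -> r0=0x6a
body[6] mov  r2, r0 -> r2=0x6a
body[7] xor  r3, r1, r3 -> r3=0x2a
epilogue: pop r1=0x8d, sp=0x92
epilogue: pop r0=0x31, sp=0x93
r1 is callee-saved -> restored

REG = 0x8d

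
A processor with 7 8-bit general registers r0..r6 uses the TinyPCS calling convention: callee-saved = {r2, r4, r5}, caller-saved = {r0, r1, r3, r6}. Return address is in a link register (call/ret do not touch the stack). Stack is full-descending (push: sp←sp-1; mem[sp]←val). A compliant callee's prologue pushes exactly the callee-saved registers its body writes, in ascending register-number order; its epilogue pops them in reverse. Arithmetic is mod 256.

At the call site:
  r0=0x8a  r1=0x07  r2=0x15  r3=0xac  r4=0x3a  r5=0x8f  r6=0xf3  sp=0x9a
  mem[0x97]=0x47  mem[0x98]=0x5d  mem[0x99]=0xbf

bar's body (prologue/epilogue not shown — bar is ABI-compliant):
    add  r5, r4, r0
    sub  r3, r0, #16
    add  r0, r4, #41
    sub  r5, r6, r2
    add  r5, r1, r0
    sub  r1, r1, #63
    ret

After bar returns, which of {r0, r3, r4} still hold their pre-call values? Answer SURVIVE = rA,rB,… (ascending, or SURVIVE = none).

prologue: push r5 -> mem[0x99]=0x8f, sp=0x99
body[0] add  r5, r4, r0 -> r5=0xc4
body[1] sub  r3, r0, #16 -> r3=0x7a
body[2] add  r0, r4, #41 -> r0=0x63
body[3] sub  r5, r6, r2 -> r5=0xde
body[4] add  r5, r1, r0 -> r5=0x6a
body[5] sub  r1, r1, #63 -> r1=0xc8
epilogue: pop r5=0x8f, sp=0x9a
r0: caller-saved, written=True
r3: caller-saved, written=True
r4: callee-saved, written=False

SURVIVE = r4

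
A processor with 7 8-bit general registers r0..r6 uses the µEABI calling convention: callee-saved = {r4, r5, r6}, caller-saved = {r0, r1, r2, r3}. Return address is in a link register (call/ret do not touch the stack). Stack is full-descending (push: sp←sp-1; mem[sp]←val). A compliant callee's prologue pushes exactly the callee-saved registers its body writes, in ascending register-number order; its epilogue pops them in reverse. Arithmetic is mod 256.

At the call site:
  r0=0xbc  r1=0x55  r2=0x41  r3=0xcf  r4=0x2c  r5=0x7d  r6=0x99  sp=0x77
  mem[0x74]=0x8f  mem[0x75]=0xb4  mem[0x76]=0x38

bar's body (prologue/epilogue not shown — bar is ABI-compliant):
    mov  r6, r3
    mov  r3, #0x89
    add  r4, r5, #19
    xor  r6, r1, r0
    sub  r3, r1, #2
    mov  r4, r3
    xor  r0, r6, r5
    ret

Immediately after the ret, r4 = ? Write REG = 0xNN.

REG = 0x2c

prologue: push r4 → mem[0x76]=0x2c, sp=0x76
prologue: push r6 → mem[0x75]=0x99, sp=0x75
body[0] mov  r6, r3 → r6=0xcf
body[1] mov  r3, #0x89 → r3=0x89
body[2] add  r4, r5, #19 → r4=0x90
body[3] xor  r6, r1, r0 → r6=0xe9
body[4] sub  r3, r1, #2 → r3=0x53
body[5] mov  r4, r3 → r4=0x53
body[6] xor  r0, r6, r5 → r0=0x94
epilogue: pop r6=0x99, sp=0x76
epilogue: pop r4=0x2c, sp=0x77
r4 is callee-saved → restored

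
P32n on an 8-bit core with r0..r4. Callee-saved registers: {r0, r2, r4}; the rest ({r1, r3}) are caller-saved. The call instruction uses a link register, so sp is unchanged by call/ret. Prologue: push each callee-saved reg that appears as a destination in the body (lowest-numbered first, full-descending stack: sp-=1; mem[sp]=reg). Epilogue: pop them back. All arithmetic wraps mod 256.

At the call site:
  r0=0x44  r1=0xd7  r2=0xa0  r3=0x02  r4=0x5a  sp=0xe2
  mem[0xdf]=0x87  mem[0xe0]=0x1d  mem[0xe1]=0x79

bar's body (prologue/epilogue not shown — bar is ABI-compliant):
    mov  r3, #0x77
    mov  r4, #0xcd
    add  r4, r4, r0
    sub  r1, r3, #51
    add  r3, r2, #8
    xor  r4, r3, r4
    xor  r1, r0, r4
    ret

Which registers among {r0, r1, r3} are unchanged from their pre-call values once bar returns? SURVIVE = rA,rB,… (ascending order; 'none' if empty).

prologue: push r4 -> mem[0xe1]=0x5a, sp=0xe1
body[0] mov  r3, #0x77 -> r3=0x77
body[1] mov  r4, #0xcd -> r4=0xcd
body[2] add  r4, r4, r0 -> r4=0x11
body[3] sub  r1, r3, #51 -> r1=0x44
body[4] add  r3, r2, #8 -> r3=0xa8
body[5] xor  r4, r3, r4 -> r4=0xb9
body[6] xor  r1, r0, r4 -> r1=0xfd
epilogue: pop r4=0x5a, sp=0xe2
r0: callee-saved, written=False
r1: caller-saved, written=True
r3: caller-saved, written=True

SURVIVE = r0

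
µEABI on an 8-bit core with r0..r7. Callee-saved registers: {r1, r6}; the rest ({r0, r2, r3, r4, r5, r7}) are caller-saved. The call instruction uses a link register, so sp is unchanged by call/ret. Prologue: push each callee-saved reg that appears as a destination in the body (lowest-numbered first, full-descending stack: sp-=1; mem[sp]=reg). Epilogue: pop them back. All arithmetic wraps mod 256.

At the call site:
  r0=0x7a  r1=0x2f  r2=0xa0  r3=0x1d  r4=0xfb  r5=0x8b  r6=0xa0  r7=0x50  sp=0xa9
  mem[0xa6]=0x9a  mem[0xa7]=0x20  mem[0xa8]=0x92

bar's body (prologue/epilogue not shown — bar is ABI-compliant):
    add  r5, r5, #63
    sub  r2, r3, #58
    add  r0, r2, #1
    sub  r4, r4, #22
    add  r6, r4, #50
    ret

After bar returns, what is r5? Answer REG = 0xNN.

prologue: push r6 → mem[0xa8]=0xa0, sp=0xa8
body[0] add  r5, r5, #63 → r5=0xca
body[1] sub  r2, r3, #58 → r2=0xe3
body[2] add  r0, r2, #1 → r0=0xe4
body[3] sub  r4, r4, #22 → r4=0xe5
body[4] add  r6, r4, #50 → r6=0x17
epilogue: pop r6=0xa0, sp=0xa9
r5 is caller-saved → body value

REG = 0xca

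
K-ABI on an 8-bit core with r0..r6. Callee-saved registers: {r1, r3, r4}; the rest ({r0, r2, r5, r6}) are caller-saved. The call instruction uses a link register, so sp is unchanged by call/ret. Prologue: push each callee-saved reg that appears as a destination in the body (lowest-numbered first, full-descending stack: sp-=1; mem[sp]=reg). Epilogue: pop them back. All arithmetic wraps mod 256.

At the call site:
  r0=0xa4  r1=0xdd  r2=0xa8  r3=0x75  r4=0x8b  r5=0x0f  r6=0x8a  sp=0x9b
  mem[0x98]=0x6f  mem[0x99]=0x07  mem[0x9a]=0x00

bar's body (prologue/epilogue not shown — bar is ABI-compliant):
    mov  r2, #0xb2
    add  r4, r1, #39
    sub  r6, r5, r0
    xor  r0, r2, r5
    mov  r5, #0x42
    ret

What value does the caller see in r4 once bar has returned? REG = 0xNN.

prologue: push r4 -> mem[0x9a]=0x8b, sp=0x9a
body[0] mov  r2, #0xb2 -> r2=0xb2
body[1] add  r4, r1, #39 -> r4=0x04
body[2] sub  r6, r5, r0 -> r6=0x6b
body[3] xor  r0, r2, r5 -> r0=0xbd
body[4] mov  r5, #0x42 -> r5=0x42
epilogue: pop r4=0x8b, sp=0x9b
r4 is callee-saved -> restored

REG = 0x8b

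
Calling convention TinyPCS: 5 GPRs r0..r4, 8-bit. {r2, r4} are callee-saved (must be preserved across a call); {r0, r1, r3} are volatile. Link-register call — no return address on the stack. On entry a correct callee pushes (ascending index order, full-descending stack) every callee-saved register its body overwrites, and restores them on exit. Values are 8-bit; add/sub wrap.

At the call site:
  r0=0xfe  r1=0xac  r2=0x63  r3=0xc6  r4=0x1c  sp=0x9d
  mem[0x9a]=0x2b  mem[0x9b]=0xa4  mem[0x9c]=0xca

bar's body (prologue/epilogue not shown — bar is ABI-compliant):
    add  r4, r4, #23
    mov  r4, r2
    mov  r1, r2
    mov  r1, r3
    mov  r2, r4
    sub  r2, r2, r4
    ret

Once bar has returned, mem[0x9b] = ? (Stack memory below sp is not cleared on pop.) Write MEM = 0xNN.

prologue: push r2 -> mem[0x9c]=0x63, sp=0x9c
prologue: push r4 -> mem[0x9b]=0x1c, sp=0x9b
body[0] add  r4, r4, #23 -> r4=0x33
body[1] mov  r4, r2 -> r4=0x63
body[2] mov  r1, r2 -> r1=0x63
body[3] mov  r1, r3 -> r1=0xc6
body[4] mov  r2, r4 -> r2=0x63
body[5] sub  r2, r2, r4 -> r2=0x00
epilogue: pop r4=0x1c, sp=0x9c
epilogue: pop r2=0x63, sp=0x9d
prologue pushed ['r2', 'r4'] at ['0x9c', '0x9b']

MEM = 0x1c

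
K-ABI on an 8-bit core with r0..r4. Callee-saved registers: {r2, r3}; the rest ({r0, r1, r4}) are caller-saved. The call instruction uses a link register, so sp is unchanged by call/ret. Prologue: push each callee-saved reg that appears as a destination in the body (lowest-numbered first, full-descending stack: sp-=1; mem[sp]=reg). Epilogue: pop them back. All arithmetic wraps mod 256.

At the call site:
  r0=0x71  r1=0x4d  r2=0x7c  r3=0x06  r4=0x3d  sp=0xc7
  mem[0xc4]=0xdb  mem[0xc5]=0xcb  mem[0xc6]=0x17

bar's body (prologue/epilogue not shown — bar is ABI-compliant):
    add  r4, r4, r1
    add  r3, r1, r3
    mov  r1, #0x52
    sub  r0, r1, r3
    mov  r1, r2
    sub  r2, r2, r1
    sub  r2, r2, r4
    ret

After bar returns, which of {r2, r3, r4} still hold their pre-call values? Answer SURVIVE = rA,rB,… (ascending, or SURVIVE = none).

prologue: push r2 → mem[0xc6]=0x7c, sp=0xc6
prologue: push r3 → mem[0xc5]=0x06, sp=0xc5
body[0] add  r4, r4, r1 → r4=0x8a
body[1] add  r3, r1, r3 → r3=0x53
body[2] mov  r1, #0x52 → r1=0x52
body[3] sub  r0, r1, r3 → r0=0xff
body[4] mov  r1, r2 → r1=0x7c
body[5] sub  r2, r2, r1 → r2=0x00
body[6] sub  r2, r2, r4 → r2=0x76
epilogue: pop r3=0x06, sp=0xc6
epilogue: pop r2=0x7c, sp=0xc7
r2: callee-saved, written=True
r3: callee-saved, written=True
r4: caller-saved, written=True

SURVIVE = r2,r3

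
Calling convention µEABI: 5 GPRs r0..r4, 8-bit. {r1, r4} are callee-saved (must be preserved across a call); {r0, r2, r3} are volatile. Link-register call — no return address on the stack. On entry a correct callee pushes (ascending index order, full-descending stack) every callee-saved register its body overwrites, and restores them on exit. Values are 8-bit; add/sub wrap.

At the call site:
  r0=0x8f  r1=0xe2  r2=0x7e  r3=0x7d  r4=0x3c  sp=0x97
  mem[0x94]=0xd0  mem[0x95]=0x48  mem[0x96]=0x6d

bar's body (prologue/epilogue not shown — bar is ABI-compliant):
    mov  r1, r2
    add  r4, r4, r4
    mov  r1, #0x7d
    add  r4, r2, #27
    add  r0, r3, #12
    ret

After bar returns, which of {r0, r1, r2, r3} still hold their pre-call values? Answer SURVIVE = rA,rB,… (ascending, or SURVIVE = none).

SURVIVE = r1,r2,r3

prologue: push r1 -> mem[0x96]=0xe2, sp=0x96
prologue: push r4 -> mem[0x95]=0x3c, sp=0x95
body[0] mov  r1, r2 -> r1=0x7e
body[1] add  r4, r4, r4 -> r4=0x78
body[2] mov  r1, #0x7d -> r1=0x7d
body[3] add  r4, r2, #27 -> r4=0x99
body[4] add  r0, r3, #12 -> r0=0x89
epilogue: pop r4=0x3c, sp=0x96
epilogue: pop r1=0xe2, sp=0x97
r0: caller-saved, written=True
r1: callee-saved, written=True
r2: caller-saved, written=False
r3: caller-saved, written=False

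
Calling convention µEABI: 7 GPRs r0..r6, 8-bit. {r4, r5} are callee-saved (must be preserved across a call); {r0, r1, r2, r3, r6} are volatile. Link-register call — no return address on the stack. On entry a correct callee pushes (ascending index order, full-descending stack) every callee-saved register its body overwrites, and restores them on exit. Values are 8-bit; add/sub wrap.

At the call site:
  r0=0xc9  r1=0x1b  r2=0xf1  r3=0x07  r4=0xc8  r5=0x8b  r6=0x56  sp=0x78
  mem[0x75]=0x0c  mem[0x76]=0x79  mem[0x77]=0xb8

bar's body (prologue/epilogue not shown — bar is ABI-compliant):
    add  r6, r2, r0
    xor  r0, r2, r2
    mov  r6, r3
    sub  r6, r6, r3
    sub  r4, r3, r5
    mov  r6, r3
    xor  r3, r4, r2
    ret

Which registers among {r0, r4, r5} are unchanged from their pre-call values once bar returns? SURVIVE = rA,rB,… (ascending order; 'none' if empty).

SURVIVE = r4,r5

prologue: push r4 -> mem[0x77]=0xc8, sp=0x77
body[0] add  r6, r2, r0 -> r6=0xba
body[1] xor  r0, r2, r2 -> r0=0x00
body[2] mov  r6, r3 -> r6=0x07
body[3] sub  r6, r6, r3 -> r6=0x00
body[4] sub  r4, r3, r5 -> r4=0x7c
body[5] mov  r6, r3 -> r6=0x07
body[6] xor  r3, r4, r2 -> r3=0x8d
epilogue: pop r4=0xc8, sp=0x78
r0: caller-saved, written=True
r4: callee-saved, written=True
r5: callee-saved, written=False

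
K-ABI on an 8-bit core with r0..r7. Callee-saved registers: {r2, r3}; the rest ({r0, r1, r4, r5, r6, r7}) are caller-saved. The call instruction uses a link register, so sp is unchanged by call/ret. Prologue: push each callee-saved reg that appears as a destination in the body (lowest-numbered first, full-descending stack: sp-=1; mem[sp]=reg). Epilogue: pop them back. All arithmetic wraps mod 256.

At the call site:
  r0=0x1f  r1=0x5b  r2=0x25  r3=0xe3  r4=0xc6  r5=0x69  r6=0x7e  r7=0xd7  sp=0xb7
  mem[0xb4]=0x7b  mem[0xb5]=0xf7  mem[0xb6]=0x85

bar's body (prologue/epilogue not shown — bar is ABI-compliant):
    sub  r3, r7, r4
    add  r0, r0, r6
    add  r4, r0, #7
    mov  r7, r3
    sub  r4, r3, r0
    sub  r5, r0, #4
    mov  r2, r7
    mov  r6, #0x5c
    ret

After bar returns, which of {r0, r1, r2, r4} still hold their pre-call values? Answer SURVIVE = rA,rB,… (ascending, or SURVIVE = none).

SURVIVE = r1,r2

prologue: push r2 -> mem[0xb6]=0x25, sp=0xb6
prologue: push r3 -> mem[0xb5]=0xe3, sp=0xb5
body[0] sub  r3, r7, r4 -> r3=0x11
body[1] add  r0, r0, r6 -> r0=0x9d
body[2] add  r4, r0, #7 -> r4=0xa4
body[3] mov  r7, r3 -> r7=0x11
body[4] sub  r4, r3, r0 -> r4=0x74
body[5] sub  r5, r0, #4 -> r5=0x99
body[6] mov  r2, r7 -> r2=0x11
body[7] mov  r6, #0x5c -> r6=0x5c
epilogue: pop r3=0xe3, sp=0xb6
epilogue: pop r2=0x25, sp=0xb7
r0: caller-saved, written=True
r1: caller-saved, written=False
r2: callee-saved, written=True
r4: caller-saved, written=True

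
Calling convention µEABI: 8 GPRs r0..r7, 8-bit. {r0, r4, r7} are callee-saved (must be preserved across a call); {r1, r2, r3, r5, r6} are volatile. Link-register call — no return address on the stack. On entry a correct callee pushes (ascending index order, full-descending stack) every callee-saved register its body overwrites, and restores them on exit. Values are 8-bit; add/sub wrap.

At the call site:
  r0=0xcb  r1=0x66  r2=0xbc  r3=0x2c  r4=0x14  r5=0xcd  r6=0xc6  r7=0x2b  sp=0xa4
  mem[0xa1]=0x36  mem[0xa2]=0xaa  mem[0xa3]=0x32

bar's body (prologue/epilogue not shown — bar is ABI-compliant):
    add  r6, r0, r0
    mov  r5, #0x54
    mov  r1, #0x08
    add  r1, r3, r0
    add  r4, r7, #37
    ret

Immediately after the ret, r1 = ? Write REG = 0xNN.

prologue: push r4 -> mem[0xa3]=0x14, sp=0xa3
body[0] add  r6, r0, r0 -> r6=0x96
body[1] mov  r5, #0x54 -> r5=0x54
body[2] mov  r1, #0x08 -> r1=0x08
body[3] add  r1, r3, r0 -> r1=0xf7
body[4] add  r4, r7, #37 -> r4=0x50
epilogue: pop r4=0x14, sp=0xa4
r1 is caller-saved -> body value

REG = 0xf7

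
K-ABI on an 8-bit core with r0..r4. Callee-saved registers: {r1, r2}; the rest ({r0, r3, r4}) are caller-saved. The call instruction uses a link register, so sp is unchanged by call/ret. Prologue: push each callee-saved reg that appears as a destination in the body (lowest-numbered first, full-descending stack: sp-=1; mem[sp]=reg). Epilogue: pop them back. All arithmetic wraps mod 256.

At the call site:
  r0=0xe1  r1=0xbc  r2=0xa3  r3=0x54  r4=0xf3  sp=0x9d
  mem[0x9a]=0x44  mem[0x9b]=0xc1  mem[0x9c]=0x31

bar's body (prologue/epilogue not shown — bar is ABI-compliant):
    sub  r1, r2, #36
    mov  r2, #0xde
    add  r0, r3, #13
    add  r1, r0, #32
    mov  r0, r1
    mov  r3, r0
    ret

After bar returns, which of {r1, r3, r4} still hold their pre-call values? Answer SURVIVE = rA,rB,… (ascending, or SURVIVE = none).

prologue: push r1 → mem[0x9c]=0xbc, sp=0x9c
prologue: push r2 → mem[0x9b]=0xa3, sp=0x9b
body[0] sub  r1, r2, #36 → r1=0x7f
body[1] mov  r2, #0xde → r2=0xde
body[2] add  r0, r3, #13 → r0=0x61
body[3] add  r1, r0, #32 → r1=0x81
body[4] mov  r0, r1 → r0=0x81
body[5] mov  r3, r0 → r3=0x81
epilogue: pop r2=0xa3, sp=0x9c
epilogue: pop r1=0xbc, sp=0x9d
r1: callee-saved, written=True
r3: caller-saved, written=True
r4: caller-saved, written=False

SURVIVE = r1,r4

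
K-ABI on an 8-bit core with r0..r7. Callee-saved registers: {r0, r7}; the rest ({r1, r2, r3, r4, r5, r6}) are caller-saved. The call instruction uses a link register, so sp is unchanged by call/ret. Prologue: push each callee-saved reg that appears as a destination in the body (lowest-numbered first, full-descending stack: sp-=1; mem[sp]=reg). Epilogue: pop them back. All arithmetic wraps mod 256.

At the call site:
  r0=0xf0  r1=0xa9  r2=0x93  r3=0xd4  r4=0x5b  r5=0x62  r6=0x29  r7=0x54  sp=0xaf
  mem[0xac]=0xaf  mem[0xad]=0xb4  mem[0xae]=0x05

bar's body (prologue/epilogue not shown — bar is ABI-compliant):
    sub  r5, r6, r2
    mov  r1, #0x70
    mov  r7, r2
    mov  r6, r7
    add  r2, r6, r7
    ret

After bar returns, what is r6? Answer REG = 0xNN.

REG = 0x93

prologue: push r7 → mem[0xae]=0x54, sp=0xae
body[0] sub  r5, r6, r2 → r5=0x96
body[1] mov  r1, #0x70 → r1=0x70
body[2] mov  r7, r2 → r7=0x93
body[3] mov  r6, r7 → r6=0x93
body[4] add  r2, r6, r7 → r2=0x26
epilogue: pop r7=0x54, sp=0xaf
r6 is caller-saved → body value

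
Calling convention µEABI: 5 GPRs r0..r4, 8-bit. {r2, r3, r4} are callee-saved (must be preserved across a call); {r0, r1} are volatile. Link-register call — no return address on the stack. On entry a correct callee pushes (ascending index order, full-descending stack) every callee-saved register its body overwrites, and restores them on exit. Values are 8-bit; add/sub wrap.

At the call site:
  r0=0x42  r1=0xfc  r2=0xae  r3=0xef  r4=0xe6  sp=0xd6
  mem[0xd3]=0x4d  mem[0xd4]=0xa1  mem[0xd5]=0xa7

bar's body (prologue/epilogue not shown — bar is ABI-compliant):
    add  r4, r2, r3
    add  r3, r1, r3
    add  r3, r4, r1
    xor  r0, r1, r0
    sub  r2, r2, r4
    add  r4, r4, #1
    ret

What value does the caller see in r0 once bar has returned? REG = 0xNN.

prologue: push r2 -> mem[0xd5]=0xae, sp=0xd5
prologue: push r3 -> mem[0xd4]=0xef, sp=0xd4
prologue: push r4 -> mem[0xd3]=0xe6, sp=0xd3
body[0] add  r4, r2, r3 -> r4=0x9d
body[1] add  r3, r1, r3 -> r3=0xeb
body[2] add  r3, r4, r1 -> r3=0x99
body[3] xor  r0, r1, r0 -> r0=0xbe
body[4] sub  r2, r2, r4 -> r2=0x11
body[5] add  r4, r4, #1 -> r4=0x9e
epilogue: pop r4=0xe6, sp=0xd4
epilogue: pop r3=0xef, sp=0xd5
epilogue: pop r2=0xae, sp=0xd6
r0 is caller-saved -> body value

REG = 0xbe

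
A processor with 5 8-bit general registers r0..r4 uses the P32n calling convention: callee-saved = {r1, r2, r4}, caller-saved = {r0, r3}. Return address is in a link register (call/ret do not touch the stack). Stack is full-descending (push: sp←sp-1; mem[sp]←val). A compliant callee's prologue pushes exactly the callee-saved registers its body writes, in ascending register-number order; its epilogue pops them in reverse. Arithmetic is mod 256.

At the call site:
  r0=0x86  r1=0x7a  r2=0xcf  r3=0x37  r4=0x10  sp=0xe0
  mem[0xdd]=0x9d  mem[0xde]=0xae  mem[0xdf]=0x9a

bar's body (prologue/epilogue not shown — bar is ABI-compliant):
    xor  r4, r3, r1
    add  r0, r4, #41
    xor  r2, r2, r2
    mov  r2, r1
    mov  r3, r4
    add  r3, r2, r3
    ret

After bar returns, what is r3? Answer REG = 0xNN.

REG = 0xc7

prologue: push r2 -> mem[0xdf]=0xcf, sp=0xdf
prologue: push r4 -> mem[0xde]=0x10, sp=0xde
body[0] xor  r4, r3, r1 -> r4=0x4d
body[1] add  r0, r4, #41 -> r0=0x76
body[2] xor  r2, r2, r2 -> r2=0x00
body[3] mov  r2, r1 -> r2=0x7a
body[4] mov  r3, r4 -> r3=0x4d
body[5] add  r3, r2, r3 -> r3=0xc7
epilogue: pop r4=0x10, sp=0xdf
epilogue: pop r2=0xcf, sp=0xe0
r3 is caller-saved -> body value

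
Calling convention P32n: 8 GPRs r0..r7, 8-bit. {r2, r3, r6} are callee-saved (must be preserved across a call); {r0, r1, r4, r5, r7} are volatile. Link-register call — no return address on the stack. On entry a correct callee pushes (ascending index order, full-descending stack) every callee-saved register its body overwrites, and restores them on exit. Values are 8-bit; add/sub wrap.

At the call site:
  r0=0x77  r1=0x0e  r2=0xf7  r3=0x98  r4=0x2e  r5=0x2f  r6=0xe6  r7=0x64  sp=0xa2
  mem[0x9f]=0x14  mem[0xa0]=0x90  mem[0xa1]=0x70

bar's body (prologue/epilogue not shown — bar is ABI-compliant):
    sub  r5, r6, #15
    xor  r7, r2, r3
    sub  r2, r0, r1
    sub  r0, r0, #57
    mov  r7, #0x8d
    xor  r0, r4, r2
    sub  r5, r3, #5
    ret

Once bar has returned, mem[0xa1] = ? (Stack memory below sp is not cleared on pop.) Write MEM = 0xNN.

prologue: push r2 → mem[0xa1]=0xf7, sp=0xa1
body[0] sub  r5, r6, #15 → r5=0xd7
body[1] xor  r7, r2, r3 → r7=0x6f
body[2] sub  r2, r0, r1 → r2=0x69
body[3] sub  r0, r0, #57 → r0=0x3e
body[4] mov  r7, #0x8d → r7=0x8d
body[5] xor  r0, r4, r2 → r0=0x47
body[6] sub  r5, r3, #5 → r5=0x93
epilogue: pop r2=0xf7, sp=0xa2
prologue pushed ['r2'] at ['0xa1']

MEM = 0xf7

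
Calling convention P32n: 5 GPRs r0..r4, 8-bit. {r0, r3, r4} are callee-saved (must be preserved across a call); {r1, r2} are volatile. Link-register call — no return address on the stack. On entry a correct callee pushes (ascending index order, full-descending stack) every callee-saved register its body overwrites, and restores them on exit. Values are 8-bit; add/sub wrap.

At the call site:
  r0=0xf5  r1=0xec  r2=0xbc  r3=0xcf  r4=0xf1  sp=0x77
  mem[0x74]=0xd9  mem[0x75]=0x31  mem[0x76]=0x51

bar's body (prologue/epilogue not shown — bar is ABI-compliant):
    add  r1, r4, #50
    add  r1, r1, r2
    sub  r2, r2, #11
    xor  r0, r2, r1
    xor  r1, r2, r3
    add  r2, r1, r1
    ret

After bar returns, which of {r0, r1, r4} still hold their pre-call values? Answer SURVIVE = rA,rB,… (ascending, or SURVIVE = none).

SURVIVE = r0,r4

prologue: push r0 -> mem[0x76]=0xf5, sp=0x76
body[0] add  r1, r4, #50 -> r1=0x23
body[1] add  r1, r1, r2 -> r1=0xdf
body[2] sub  r2, r2, #11 -> r2=0xb1
body[3] xor  r0, r2, r1 -> r0=0x6e
body[4] xor  r1, r2, r3 -> r1=0x7e
body[5] add  r2, r1, r1 -> r2=0xfc
epilogue: pop r0=0xf5, sp=0x77
r0: callee-saved, written=True
r1: caller-saved, written=True
r4: callee-saved, written=False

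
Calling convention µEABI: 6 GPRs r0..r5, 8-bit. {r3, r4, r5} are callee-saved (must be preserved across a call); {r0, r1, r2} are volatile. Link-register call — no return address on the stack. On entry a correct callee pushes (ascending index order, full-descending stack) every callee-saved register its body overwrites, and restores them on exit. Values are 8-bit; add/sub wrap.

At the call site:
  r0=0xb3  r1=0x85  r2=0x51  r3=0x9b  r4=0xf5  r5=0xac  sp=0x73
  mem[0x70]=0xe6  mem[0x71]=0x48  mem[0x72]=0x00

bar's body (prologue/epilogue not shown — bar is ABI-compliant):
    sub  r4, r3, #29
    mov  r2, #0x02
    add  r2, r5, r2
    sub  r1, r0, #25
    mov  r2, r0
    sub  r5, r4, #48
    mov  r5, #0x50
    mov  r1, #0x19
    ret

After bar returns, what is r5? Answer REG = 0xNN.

REG = 0xac

prologue: push r4 -> mem[0x72]=0xf5, sp=0x72
prologue: push r5 -> mem[0x71]=0xac, sp=0x71
body[0] sub  r4, r3, #29 -> r4=0x7e
body[1] mov  r2, #0x02 -> r2=0x02
body[2] add  r2, r5, r2 -> r2=0xae
body[3] sub  r1, r0, #25 -> r1=0x9a
body[4] mov  r2, r0 -> r2=0xb3
body[5] sub  r5, r4, #48 -> r5=0x4e
body[6] mov  r5, #0x50 -> r5=0x50
body[7] mov  r1, #0x19 -> r1=0x19
epilogue: pop r5=0xac, sp=0x72
epilogue: pop r4=0xf5, sp=0x73
r5 is callee-saved -> restored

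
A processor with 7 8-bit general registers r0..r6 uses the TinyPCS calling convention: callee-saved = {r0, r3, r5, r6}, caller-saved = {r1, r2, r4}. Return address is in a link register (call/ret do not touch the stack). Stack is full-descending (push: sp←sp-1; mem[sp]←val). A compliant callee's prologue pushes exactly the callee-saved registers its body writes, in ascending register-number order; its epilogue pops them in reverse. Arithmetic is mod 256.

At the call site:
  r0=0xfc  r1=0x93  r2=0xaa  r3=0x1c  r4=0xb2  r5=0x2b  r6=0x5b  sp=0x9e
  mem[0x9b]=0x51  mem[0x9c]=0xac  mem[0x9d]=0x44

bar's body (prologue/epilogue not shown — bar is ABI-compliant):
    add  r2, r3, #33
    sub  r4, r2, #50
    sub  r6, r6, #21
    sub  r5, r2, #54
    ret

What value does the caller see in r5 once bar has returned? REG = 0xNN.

prologue: push r5 -> mem[0x9d]=0x2b, sp=0x9d
prologue: push r6 -> mem[0x9c]=0x5b, sp=0x9c
body[0] add  r2, r3, #33 -> r2=0x3d
body[1] sub  r4, r2, #50 -> r4=0x0b
body[2] sub  r6, r6, #21 -> r6=0x46
body[3] sub  r5, r2, #54 -> r5=0x07
epilogue: pop r6=0x5b, sp=0x9d
epilogue: pop r5=0x2b, sp=0x9e
r5 is callee-saved -> restored

REG = 0x2b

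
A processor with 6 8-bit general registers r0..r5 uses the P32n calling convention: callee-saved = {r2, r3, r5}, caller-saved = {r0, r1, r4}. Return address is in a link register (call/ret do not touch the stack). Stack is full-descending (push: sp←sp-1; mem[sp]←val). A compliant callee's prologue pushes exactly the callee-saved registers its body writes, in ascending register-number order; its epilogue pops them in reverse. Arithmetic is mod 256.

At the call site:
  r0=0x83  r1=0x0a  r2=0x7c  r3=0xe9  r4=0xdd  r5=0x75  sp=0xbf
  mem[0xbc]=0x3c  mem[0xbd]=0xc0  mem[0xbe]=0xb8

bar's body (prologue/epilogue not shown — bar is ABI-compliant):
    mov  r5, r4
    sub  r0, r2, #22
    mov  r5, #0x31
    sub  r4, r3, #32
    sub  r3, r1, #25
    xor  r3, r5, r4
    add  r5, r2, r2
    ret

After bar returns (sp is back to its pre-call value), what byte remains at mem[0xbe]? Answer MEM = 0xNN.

prologue: push r3 -> mem[0xbe]=0xe9, sp=0xbe
prologue: push r5 -> mem[0xbd]=0x75, sp=0xbd
body[0] mov  r5, r4 -> r5=0xdd
body[1] sub  r0, r2, #22 -> r0=0x66
body[2] mov  r5, #0x31 -> r5=0x31
body[3] sub  r4, r3, #32 -> r4=0xc9
body[4] sub  r3, r1, #25 -> r3=0xf1
body[5] xor  r3, r5, r4 -> r3=0xf8
body[6] add  r5, r2, r2 -> r5=0xf8
epilogue: pop r5=0x75, sp=0xbe
epilogue: pop r3=0xe9, sp=0xbf
prologue pushed ['r3', 'r5'] at ['0xbe', '0xbd']

MEM = 0xe9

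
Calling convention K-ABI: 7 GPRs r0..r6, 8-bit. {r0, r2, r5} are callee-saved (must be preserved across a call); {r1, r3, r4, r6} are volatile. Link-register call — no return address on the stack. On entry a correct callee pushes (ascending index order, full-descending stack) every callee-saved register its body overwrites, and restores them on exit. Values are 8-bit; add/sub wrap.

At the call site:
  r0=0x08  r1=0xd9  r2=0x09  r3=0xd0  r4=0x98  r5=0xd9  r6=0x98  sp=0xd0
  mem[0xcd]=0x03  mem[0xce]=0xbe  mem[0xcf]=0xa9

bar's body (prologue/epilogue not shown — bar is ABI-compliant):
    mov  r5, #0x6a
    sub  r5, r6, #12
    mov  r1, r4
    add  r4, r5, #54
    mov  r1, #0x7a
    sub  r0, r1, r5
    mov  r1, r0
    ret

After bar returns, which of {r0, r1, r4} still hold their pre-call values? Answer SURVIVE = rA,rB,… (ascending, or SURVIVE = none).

SURVIVE = r0

prologue: push r0 -> mem[0xcf]=0x08, sp=0xcf
prologue: push r5 -> mem[0xce]=0xd9, sp=0xce
body[0] mov  r5, #0x6a -> r5=0x6a
body[1] sub  r5, r6, #12 -> r5=0x8c
body[2] mov  r1, r4 -> r1=0x98
body[3] add  r4, r5, #54 -> r4=0xc2
body[4] mov  r1, #0x7a -> r1=0x7a
body[5] sub  r0, r1, r5 -> r0=0xee
body[6] mov  r1, r0 -> r1=0xee
epilogue: pop r5=0xd9, sp=0xcf
epilogue: pop r0=0x08, sp=0xd0
r0: callee-saved, written=True
r1: caller-saved, written=True
r4: caller-saved, written=True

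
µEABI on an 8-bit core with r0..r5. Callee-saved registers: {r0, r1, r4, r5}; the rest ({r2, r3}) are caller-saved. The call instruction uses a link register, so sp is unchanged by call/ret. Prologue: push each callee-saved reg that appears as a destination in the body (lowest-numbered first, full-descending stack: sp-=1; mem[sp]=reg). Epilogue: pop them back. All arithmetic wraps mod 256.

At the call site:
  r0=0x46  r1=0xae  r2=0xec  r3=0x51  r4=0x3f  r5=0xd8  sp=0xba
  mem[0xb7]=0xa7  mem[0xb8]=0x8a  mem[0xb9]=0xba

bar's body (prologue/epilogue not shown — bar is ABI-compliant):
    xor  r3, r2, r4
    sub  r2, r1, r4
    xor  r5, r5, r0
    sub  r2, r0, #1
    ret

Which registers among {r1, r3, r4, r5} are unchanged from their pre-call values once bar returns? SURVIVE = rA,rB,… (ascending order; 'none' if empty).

SURVIVE = r1,r4,r5

prologue: push r5 → mem[0xb9]=0xd8, sp=0xb9
body[0] xor  r3, r2, r4 → r3=0xd3
body[1] sub  r2, r1, r4 → r2=0x6f
body[2] xor  r5, r5, r0 → r5=0x9e
body[3] sub  r2, r0, #1 → r2=0x45
epilogue: pop r5=0xd8, sp=0xba
r1: callee-saved, written=False
r3: caller-saved, written=True
r4: callee-saved, written=False
r5: callee-saved, written=True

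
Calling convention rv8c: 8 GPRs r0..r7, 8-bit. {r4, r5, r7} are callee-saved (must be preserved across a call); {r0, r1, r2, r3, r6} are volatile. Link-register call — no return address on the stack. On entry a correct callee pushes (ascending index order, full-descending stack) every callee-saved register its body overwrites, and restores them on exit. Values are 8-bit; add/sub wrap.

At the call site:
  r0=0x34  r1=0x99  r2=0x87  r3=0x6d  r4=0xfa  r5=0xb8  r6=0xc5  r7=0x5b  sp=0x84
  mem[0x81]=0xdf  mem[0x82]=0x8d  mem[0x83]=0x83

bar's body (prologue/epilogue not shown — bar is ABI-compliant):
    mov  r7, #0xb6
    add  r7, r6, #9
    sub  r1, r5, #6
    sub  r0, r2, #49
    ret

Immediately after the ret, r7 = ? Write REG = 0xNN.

prologue: push r7 → mem[0x83]=0x5b, sp=0x83
body[0] mov  r7, #0xb6 → r7=0xb6
body[1] add  r7, r6, #9 → r7=0xce
body[2] sub  r1, r5, #6 → r1=0xb2
body[3] sub  r0, r2, #49 → r0=0x56
epilogue: pop r7=0x5b, sp=0x84
r7 is callee-saved → restored

REG = 0x5b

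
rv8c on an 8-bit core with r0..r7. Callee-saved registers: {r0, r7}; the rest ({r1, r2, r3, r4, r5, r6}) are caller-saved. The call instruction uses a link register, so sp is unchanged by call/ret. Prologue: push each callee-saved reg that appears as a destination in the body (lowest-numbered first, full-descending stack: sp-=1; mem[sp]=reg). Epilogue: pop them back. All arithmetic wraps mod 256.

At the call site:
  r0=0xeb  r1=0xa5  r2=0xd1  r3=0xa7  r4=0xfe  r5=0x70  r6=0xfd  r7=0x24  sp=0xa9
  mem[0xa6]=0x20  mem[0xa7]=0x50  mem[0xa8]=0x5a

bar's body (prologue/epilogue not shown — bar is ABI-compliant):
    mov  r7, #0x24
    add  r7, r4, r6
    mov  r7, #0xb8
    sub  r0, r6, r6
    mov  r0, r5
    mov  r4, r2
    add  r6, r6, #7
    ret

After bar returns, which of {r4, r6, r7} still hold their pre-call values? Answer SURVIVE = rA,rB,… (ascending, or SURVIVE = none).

SURVIVE = r7

prologue: push r0 -> mem[0xa8]=0xeb, sp=0xa8
prologue: push r7 -> mem[0xa7]=0x24, sp=0xa7
body[0] mov  r7, #0x24 -> r7=0x24
body[1] add  r7, r4, r6 -> r7=0xfb
body[2] mov  r7, #0xb8 -> r7=0xb8
body[3] sub  r0, r6, r6 -> r0=0x00
body[4] mov  r0, r5 -> r0=0x70
body[5] mov  r4, r2 -> r4=0xd1
body[6] add  r6, r6, #7 -> r6=0x04
epilogue: pop r7=0x24, sp=0xa8
epilogue: pop r0=0xeb, sp=0xa9
r4: caller-saved, written=True
r6: caller-saved, written=True
r7: callee-saved, written=True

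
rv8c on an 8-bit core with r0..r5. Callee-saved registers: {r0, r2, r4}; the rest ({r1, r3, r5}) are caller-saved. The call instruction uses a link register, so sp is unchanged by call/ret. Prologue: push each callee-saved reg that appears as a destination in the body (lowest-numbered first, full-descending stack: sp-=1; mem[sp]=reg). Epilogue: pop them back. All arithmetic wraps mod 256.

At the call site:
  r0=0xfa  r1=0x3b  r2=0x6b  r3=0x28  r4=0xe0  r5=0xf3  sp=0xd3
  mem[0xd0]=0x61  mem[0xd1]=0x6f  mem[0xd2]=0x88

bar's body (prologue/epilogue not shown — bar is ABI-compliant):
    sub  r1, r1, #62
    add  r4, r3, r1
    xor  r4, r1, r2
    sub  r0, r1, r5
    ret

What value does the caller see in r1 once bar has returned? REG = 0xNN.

prologue: push r0 → mem[0xd2]=0xfa, sp=0xd2
prologue: push r4 → mem[0xd1]=0xe0, sp=0xd1
body[0] sub  r1, r1, #62 → r1=0xfd
body[1] add  r4, r3, r1 → r4=0x25
body[2] xor  r4, r1, r2 → r4=0x96
body[3] sub  r0, r1, r5 → r0=0x0a
epilogue: pop r4=0xe0, sp=0xd2
epilogue: pop r0=0xfa, sp=0xd3
r1 is caller-saved → body value

REG = 0xfd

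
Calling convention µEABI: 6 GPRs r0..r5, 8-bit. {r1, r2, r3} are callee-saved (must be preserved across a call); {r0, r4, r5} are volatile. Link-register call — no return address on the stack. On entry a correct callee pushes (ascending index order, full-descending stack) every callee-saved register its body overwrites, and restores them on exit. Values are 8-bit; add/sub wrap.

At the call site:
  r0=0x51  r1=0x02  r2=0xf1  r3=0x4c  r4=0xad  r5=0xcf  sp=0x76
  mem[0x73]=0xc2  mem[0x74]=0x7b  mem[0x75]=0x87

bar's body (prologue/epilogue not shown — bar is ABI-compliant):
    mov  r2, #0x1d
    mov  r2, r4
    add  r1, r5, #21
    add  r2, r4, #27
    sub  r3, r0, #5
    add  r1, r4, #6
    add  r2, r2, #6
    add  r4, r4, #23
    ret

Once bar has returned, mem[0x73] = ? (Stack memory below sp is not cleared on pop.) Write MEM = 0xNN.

prologue: push r1 -> mem[0x75]=0x02, sp=0x75
prologue: push r2 -> mem[0x74]=0xf1, sp=0x74
prologue: push r3 -> mem[0x73]=0x4c, sp=0x73
body[0] mov  r2, #0x1d -> r2=0x1d
body[1] mov  r2, r4 -> r2=0xad
body[2] add  r1, r5, #21 -> r1=0xe4
body[3] add  r2, r4, #27 -> r2=0xc8
body[4] sub  r3, r0, #5 -> r3=0x4c
body[5] add  r1, r4, #6 -> r1=0xb3
body[6] add  r2, r2, #6 -> r2=0xce
body[7] add  r4, r4, #23 -> r4=0xc4
epilogue: pop r3=0x4c, sp=0x74
epilogue: pop r2=0xf1, sp=0x75
epilogue: pop r1=0x02, sp=0x76
prologue pushed ['r1', 'r2', 'r3'] at ['0x75', '0x74', '0x73']

MEM = 0x4c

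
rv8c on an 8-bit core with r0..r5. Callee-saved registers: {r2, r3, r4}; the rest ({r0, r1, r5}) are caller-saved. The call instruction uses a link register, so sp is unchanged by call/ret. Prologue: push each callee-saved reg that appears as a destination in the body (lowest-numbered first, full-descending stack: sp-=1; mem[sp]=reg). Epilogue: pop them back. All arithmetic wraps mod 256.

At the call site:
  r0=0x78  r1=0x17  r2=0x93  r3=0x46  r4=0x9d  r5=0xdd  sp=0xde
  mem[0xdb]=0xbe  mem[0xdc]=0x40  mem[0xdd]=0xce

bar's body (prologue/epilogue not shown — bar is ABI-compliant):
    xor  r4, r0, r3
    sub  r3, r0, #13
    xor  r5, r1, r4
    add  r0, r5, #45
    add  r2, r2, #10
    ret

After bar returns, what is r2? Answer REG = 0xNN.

prologue: push r2 → mem[0xdd]=0x93, sp=0xdd
prologue: push r3 → mem[0xdc]=0x46, sp=0xdc
prologue: push r4 → mem[0xdb]=0x9d, sp=0xdb
body[0] xor  r4, r0, r3 → r4=0x3e
body[1] sub  r3, r0, #13 → r3=0x6b
body[2] xor  r5, r1, r4 → r5=0x29
body[3] add  r0, r5, #45 → r0=0x56
body[4] add  r2, r2, #10 → r2=0x9d
epilogue: pop r4=0x9d, sp=0xdc
epilogue: pop r3=0x46, sp=0xdd
epilogue: pop r2=0x93, sp=0xde
r2 is callee-saved → restored

REG = 0x93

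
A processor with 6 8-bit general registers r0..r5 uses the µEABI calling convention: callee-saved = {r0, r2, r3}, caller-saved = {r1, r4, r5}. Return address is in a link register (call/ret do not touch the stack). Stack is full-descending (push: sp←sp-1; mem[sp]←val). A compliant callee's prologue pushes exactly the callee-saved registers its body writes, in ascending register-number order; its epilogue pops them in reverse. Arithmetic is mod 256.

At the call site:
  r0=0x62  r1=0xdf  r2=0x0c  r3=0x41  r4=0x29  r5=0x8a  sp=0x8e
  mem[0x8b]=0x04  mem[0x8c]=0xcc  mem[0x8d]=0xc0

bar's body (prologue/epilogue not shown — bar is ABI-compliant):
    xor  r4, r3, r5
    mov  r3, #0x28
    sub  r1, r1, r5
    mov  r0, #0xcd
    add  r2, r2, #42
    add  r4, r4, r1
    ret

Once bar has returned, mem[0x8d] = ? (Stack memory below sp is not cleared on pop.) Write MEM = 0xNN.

MEM = 0x62

prologue: push r0 → mem[0x8d]=0x62, sp=0x8d
prologue: push r2 → mem[0x8c]=0x0c, sp=0x8c
prologue: push r3 → mem[0x8b]=0x41, sp=0x8b
body[0] xor  r4, r3, r5 → r4=0xcb
body[1] mov  r3, #0x28 → r3=0x28
body[2] sub  r1, r1, r5 → r1=0x55
body[3] mov  r0, #0xcd → r0=0xcd
body[4] add  r2, r2, #42 → r2=0x36
body[5] add  r4, r4, r1 → r4=0x20
epilogue: pop r3=0x41, sp=0x8c
epilogue: pop r2=0x0c, sp=0x8d
epilogue: pop r0=0x62, sp=0x8e
prologue pushed ['r0', 'r2', 'r3'] at ['0x8d', '0x8c', '0x8b']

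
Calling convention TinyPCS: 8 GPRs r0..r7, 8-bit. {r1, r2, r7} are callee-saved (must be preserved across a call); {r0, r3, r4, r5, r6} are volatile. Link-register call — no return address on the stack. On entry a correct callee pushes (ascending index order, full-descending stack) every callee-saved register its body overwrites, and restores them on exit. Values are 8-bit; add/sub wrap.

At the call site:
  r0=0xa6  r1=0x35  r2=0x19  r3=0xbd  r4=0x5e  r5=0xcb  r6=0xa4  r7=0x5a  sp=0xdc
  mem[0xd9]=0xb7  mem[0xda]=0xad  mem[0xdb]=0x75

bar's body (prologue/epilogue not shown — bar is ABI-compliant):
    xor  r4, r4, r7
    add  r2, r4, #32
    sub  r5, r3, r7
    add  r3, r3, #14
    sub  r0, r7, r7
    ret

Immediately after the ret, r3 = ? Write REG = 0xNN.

REG = 0xcb

prologue: push r2 → mem[0xdb]=0x19, sp=0xdb
body[0] xor  r4, r4, r7 → r4=0x04
body[1] add  r2, r4, #32 → r2=0x24
body[2] sub  r5, r3, r7 → r5=0x63
body[3] add  r3, r3, #14 → r3=0xcb
body[4] sub  r0, r7, r7 → r0=0x00
epilogue: pop r2=0x19, sp=0xdc
r3 is caller-saved → body value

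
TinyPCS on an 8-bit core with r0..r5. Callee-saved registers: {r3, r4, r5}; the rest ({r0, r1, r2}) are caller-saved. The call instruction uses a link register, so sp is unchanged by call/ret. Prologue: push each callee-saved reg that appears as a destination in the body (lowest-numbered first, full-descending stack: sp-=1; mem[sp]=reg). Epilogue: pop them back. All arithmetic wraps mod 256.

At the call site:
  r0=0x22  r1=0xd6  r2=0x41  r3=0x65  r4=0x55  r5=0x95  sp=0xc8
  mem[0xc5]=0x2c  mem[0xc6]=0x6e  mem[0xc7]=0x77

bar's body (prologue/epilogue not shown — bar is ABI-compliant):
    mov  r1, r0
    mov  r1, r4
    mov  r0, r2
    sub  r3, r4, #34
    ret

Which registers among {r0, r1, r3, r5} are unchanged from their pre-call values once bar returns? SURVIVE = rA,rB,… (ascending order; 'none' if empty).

SURVIVE = r3,r5

prologue: push r3 → mem[0xc7]=0x65, sp=0xc7
body[0] mov  r1, r0 → r1=0x22
body[1] mov  r1, r4 → r1=0x55
body[2] mov  r0, r2 → r0=0x41
body[3] sub  r3, r4, #34 → r3=0x33
epilogue: pop r3=0x65, sp=0xc8
r0: caller-saved, written=True
r1: caller-saved, written=True
r3: callee-saved, written=True
r5: callee-saved, written=False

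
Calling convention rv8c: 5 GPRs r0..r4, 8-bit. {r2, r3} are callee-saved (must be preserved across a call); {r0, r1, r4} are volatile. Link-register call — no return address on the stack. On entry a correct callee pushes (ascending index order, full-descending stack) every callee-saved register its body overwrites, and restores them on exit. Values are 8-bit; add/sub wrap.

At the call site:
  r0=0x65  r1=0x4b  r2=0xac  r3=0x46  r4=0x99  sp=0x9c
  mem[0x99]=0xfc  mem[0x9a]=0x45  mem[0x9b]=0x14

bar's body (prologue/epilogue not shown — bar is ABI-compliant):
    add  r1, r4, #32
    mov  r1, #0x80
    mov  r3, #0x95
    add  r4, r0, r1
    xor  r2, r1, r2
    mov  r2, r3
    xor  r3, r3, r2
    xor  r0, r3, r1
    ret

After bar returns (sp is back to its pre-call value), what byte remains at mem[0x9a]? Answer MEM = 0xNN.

prologue: push r2 -> mem[0x9b]=0xac, sp=0x9b
prologue: push r3 -> mem[0x9a]=0x46, sp=0x9a
body[0] add  r1, r4, #32 -> r1=0xb9
body[1] mov  r1, #0x80 -> r1=0x80
body[2] mov  r3, #0x95 -> r3=0x95
body[3] add  r4, r0, r1 -> r4=0xe5
body[4] xor  r2, r1, r2 -> r2=0x2c
body[5] mov  r2, r3 -> r2=0x95
body[6] xor  r3, r3, r2 -> r3=0x00
body[7] xor  r0, r3, r1 -> r0=0x80
epilogue: pop r3=0x46, sp=0x9b
epilogue: pop r2=0xac, sp=0x9c
prologue pushed ['r2', 'r3'] at ['0x9b', '0x9a']

MEM = 0x46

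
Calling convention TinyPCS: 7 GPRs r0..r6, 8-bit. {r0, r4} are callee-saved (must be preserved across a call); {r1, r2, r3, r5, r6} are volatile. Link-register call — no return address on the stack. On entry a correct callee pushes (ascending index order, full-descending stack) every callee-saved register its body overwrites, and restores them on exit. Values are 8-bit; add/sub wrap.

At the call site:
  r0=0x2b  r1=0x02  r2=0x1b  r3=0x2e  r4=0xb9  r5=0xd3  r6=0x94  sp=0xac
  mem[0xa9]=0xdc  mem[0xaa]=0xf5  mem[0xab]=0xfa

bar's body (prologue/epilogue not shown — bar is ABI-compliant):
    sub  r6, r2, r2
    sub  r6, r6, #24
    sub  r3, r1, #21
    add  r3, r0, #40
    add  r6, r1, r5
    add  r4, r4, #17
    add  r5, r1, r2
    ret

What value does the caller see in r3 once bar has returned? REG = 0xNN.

prologue: push r4 -> mem[0xab]=0xb9, sp=0xab
body[0] sub  r6, r2, r2 -> r6=0x00
body[1] sub  r6, r6, #24 -> r6=0xe8
body[2] sub  r3, r1, #21 -> r3=0xed
body[3] add  r3, r0, #40 -> r3=0x53
body[4] add  r6, r1, r5 -> r6=0xd5
body[5] add  r4, r4, #17 -> r4=0xca
body[6] add  r5, r1, r2 -> r5=0x1d
epilogue: pop r4=0xb9, sp=0xac
r3 is caller-saved -> body value

REG = 0x53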